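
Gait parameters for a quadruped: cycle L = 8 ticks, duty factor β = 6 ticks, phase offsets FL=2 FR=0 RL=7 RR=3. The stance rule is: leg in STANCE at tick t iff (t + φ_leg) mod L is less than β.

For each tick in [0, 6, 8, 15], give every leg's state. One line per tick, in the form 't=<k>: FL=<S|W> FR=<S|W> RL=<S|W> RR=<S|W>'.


t=0: FL=S FR=S RL=W RR=S
t=6: FL=S FR=W RL=S RR=S
t=8: FL=S FR=S RL=W RR=S
t=15: FL=S FR=W RL=W RR=S

t=0: phase=(2,0,7,3) vs β=6 → FL=S FR=S RL=W RR=S
t=6: phase=(0,6,5,1) vs β=6 → FL=S FR=W RL=S RR=S
t=8: phase=(2,0,7,3) vs β=6 → FL=S FR=S RL=W RR=S
t=15: phase=(1,7,6,2) vs β=6 → FL=S FR=W RL=W RR=S


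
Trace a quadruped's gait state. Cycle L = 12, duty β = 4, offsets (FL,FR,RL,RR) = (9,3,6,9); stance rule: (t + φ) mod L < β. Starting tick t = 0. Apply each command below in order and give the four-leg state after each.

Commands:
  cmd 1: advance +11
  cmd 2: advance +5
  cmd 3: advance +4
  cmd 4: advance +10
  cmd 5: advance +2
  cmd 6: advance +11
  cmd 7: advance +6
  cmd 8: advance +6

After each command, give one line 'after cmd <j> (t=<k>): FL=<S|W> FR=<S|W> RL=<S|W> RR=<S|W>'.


start t=0: FL=W FR=S RL=W RR=W
cmd 1: advance +11 → t=11, phase=(8,2,5,8) → FL=W FR=S RL=W RR=W
cmd 2: advance +5 → t=16, phase=(1,7,10,1) → FL=S FR=W RL=W RR=S
cmd 3: advance +4 → t=20, phase=(5,11,2,5) → FL=W FR=W RL=S RR=W
cmd 4: advance +10 → t=30, phase=(3,9,0,3) → FL=S FR=W RL=S RR=S
cmd 5: advance +2 → t=32, phase=(5,11,2,5) → FL=W FR=W RL=S RR=W
cmd 6: advance +11 → t=43, phase=(4,10,1,4) → FL=W FR=W RL=S RR=W
cmd 7: advance +6 → t=49, phase=(10,4,7,10) → FL=W FR=W RL=W RR=W
cmd 8: advance +6 → t=55, phase=(4,10,1,4) → FL=W FR=W RL=S RR=W

after cmd 1 (t=11): FL=W FR=S RL=W RR=W
after cmd 2 (t=16): FL=S FR=W RL=W RR=S
after cmd 3 (t=20): FL=W FR=W RL=S RR=W
after cmd 4 (t=30): FL=S FR=W RL=S RR=S
after cmd 5 (t=32): FL=W FR=W RL=S RR=W
after cmd 6 (t=43): FL=W FR=W RL=S RR=W
after cmd 7 (t=49): FL=W FR=W RL=W RR=W
after cmd 8 (t=55): FL=W FR=W RL=S RR=W


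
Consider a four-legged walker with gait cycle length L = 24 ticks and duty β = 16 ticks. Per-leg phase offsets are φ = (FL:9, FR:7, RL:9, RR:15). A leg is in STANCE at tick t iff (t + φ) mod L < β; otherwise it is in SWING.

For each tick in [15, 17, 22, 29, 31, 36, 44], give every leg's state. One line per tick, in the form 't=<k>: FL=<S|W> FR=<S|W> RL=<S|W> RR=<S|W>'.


t=15: phase=(0,22,0,6) vs β=16 → FL=S FR=W RL=S RR=S
t=17: phase=(2,0,2,8) vs β=16 → FL=S FR=S RL=S RR=S
t=22: phase=(7,5,7,13) vs β=16 → FL=S FR=S RL=S RR=S
t=29: phase=(14,12,14,20) vs β=16 → FL=S FR=S RL=S RR=W
t=31: phase=(16,14,16,22) vs β=16 → FL=W FR=S RL=W RR=W
t=36: phase=(21,19,21,3) vs β=16 → FL=W FR=W RL=W RR=S
t=44: phase=(5,3,5,11) vs β=16 → FL=S FR=S RL=S RR=S

t=15: FL=S FR=W RL=S RR=S
t=17: FL=S FR=S RL=S RR=S
t=22: FL=S FR=S RL=S RR=S
t=29: FL=S FR=S RL=S RR=W
t=31: FL=W FR=S RL=W RR=W
t=36: FL=W FR=W RL=W RR=S
t=44: FL=S FR=S RL=S RR=S


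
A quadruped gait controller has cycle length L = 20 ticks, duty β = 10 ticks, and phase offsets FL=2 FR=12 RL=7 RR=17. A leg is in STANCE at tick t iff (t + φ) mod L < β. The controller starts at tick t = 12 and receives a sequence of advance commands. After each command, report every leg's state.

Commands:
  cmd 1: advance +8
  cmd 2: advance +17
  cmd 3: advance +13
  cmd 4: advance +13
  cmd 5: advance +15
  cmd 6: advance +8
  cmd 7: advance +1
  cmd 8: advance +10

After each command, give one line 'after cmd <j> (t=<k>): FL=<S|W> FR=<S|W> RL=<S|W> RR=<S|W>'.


after cmd 1 (t=20): FL=S FR=W RL=S RR=W
after cmd 2 (t=37): FL=W FR=S RL=S RR=W
after cmd 3 (t=50): FL=W FR=S RL=W RR=S
after cmd 4 (t=63): FL=S FR=W RL=W RR=S
after cmd 5 (t=78): FL=S FR=W RL=S RR=W
after cmd 6 (t=86): FL=S FR=W RL=W RR=S
after cmd 7 (t=87): FL=S FR=W RL=W RR=S
after cmd 8 (t=97): FL=W FR=S RL=S RR=W

start t=12: FL=W FR=S RL=W RR=S
cmd 1: advance +8 → t=20, phase=(2,12,7,17) → FL=S FR=W RL=S RR=W
cmd 2: advance +17 → t=37, phase=(19,9,4,14) → FL=W FR=S RL=S RR=W
cmd 3: advance +13 → t=50, phase=(12,2,17,7) → FL=W FR=S RL=W RR=S
cmd 4: advance +13 → t=63, phase=(5,15,10,0) → FL=S FR=W RL=W RR=S
cmd 5: advance +15 → t=78, phase=(0,10,5,15) → FL=S FR=W RL=S RR=W
cmd 6: advance +8 → t=86, phase=(8,18,13,3) → FL=S FR=W RL=W RR=S
cmd 7: advance +1 → t=87, phase=(9,19,14,4) → FL=S FR=W RL=W RR=S
cmd 8: advance +10 → t=97, phase=(19,9,4,14) → FL=W FR=S RL=S RR=W


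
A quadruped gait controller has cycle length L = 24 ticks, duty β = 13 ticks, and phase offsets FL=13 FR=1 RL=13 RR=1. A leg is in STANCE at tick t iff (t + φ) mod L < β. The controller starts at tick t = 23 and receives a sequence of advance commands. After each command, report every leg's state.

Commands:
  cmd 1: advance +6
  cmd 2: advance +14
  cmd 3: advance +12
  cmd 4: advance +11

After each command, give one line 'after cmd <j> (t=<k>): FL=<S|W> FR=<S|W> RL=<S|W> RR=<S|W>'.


start t=23: FL=S FR=S RL=S RR=S
cmd 1: advance +6 → t=29, phase=(18,6,18,6) → FL=W FR=S RL=W RR=S
cmd 2: advance +14 → t=43, phase=(8,20,8,20) → FL=S FR=W RL=S RR=W
cmd 3: advance +12 → t=55, phase=(20,8,20,8) → FL=W FR=S RL=W RR=S
cmd 4: advance +11 → t=66, phase=(7,19,7,19) → FL=S FR=W RL=S RR=W

after cmd 1 (t=29): FL=W FR=S RL=W RR=S
after cmd 2 (t=43): FL=S FR=W RL=S RR=W
after cmd 3 (t=55): FL=W FR=S RL=W RR=S
after cmd 4 (t=66): FL=S FR=W RL=S RR=W


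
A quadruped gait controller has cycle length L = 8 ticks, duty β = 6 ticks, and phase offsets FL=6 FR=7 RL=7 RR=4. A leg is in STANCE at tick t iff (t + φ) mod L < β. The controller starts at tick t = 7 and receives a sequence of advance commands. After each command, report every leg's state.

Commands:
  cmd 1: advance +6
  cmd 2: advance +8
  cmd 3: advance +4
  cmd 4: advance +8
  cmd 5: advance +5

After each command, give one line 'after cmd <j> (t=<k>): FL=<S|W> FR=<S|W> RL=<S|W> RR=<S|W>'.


after cmd 1 (t=13): FL=S FR=S RL=S RR=S
after cmd 2 (t=21): FL=S FR=S RL=S RR=S
after cmd 3 (t=25): FL=W FR=S RL=S RR=S
after cmd 4 (t=33): FL=W FR=S RL=S RR=S
after cmd 5 (t=38): FL=S FR=S RL=S RR=S

start t=7: FL=S FR=W RL=W RR=S
cmd 1: advance +6 → t=13, phase=(3,4,4,1) → FL=S FR=S RL=S RR=S
cmd 2: advance +8 → t=21, phase=(3,4,4,1) → FL=S FR=S RL=S RR=S
cmd 3: advance +4 → t=25, phase=(7,0,0,5) → FL=W FR=S RL=S RR=S
cmd 4: advance +8 → t=33, phase=(7,0,0,5) → FL=W FR=S RL=S RR=S
cmd 5: advance +5 → t=38, phase=(4,5,5,2) → FL=S FR=S RL=S RR=S


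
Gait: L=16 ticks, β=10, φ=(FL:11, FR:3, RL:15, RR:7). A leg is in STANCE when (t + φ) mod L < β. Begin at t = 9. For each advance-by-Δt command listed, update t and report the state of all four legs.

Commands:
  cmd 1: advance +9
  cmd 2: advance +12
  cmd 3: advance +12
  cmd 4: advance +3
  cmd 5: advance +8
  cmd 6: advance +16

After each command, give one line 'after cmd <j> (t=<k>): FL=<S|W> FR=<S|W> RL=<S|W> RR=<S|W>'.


start t=9: FL=S FR=W RL=S RR=S
cmd 1: advance +9 → t=18, phase=(13,5,1,9) → FL=W FR=S RL=S RR=S
cmd 2: advance +12 → t=30, phase=(9,1,13,5) → FL=S FR=S RL=W RR=S
cmd 3: advance +12 → t=42, phase=(5,13,9,1) → FL=S FR=W RL=S RR=S
cmd 4: advance +3 → t=45, phase=(8,0,12,4) → FL=S FR=S RL=W RR=S
cmd 5: advance +8 → t=53, phase=(0,8,4,12) → FL=S FR=S RL=S RR=W
cmd 6: advance +16 → t=69, phase=(0,8,4,12) → FL=S FR=S RL=S RR=W

after cmd 1 (t=18): FL=W FR=S RL=S RR=S
after cmd 2 (t=30): FL=S FR=S RL=W RR=S
after cmd 3 (t=42): FL=S FR=W RL=S RR=S
after cmd 4 (t=45): FL=S FR=S RL=W RR=S
after cmd 5 (t=53): FL=S FR=S RL=S RR=W
after cmd 6 (t=69): FL=S FR=S RL=S RR=W


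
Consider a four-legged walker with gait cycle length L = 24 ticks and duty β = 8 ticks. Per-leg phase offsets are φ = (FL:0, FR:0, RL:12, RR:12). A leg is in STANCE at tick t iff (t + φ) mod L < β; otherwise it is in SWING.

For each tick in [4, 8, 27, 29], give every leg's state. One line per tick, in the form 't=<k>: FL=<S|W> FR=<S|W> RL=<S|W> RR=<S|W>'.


t=4: phase=(4,4,16,16) vs β=8 → FL=S FR=S RL=W RR=W
t=8: phase=(8,8,20,20) vs β=8 → FL=W FR=W RL=W RR=W
t=27: phase=(3,3,15,15) vs β=8 → FL=S FR=S RL=W RR=W
t=29: phase=(5,5,17,17) vs β=8 → FL=S FR=S RL=W RR=W

t=4: FL=S FR=S RL=W RR=W
t=8: FL=W FR=W RL=W RR=W
t=27: FL=S FR=S RL=W RR=W
t=29: FL=S FR=S RL=W RR=W


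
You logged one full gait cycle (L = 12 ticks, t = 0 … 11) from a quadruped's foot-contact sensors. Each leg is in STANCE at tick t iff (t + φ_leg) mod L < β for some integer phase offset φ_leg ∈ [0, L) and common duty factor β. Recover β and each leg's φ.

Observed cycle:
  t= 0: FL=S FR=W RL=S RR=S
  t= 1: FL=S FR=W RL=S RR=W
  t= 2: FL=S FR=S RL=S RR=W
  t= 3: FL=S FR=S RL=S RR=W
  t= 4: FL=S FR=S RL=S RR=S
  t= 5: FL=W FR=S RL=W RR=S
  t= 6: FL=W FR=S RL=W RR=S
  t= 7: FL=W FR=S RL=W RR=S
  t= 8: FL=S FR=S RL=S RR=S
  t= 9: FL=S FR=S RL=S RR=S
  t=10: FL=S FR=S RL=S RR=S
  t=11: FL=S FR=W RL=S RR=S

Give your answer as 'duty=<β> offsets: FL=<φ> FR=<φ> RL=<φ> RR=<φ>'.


duty=9 offsets: FL=4 FR=10 RL=4 RR=8

duty β = stance ticks per leg = 9
FL: stance ticks = 9; W→S at t=8 → φ=4
FR: stance ticks = 9; W→S at t=2 → φ=10
RL: stance ticks = 9; W→S at t=8 → φ=4
RR: stance ticks = 9; W→S at t=4 → φ=8


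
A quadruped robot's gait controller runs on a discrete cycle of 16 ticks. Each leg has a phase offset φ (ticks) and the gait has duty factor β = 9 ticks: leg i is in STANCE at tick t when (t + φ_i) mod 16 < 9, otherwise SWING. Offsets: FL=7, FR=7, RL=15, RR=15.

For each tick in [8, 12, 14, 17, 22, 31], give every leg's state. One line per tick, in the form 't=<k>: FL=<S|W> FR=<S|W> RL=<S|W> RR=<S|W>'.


t=8: FL=W FR=W RL=S RR=S
t=12: FL=S FR=S RL=W RR=W
t=14: FL=S FR=S RL=W RR=W
t=17: FL=S FR=S RL=S RR=S
t=22: FL=W FR=W RL=S RR=S
t=31: FL=S FR=S RL=W RR=W

t=8: phase=(15,15,7,7) vs β=9 → FL=W FR=W RL=S RR=S
t=12: phase=(3,3,11,11) vs β=9 → FL=S FR=S RL=W RR=W
t=14: phase=(5,5,13,13) vs β=9 → FL=S FR=S RL=W RR=W
t=17: phase=(8,8,0,0) vs β=9 → FL=S FR=S RL=S RR=S
t=22: phase=(13,13,5,5) vs β=9 → FL=W FR=W RL=S RR=S
t=31: phase=(6,6,14,14) vs β=9 → FL=S FR=S RL=W RR=W


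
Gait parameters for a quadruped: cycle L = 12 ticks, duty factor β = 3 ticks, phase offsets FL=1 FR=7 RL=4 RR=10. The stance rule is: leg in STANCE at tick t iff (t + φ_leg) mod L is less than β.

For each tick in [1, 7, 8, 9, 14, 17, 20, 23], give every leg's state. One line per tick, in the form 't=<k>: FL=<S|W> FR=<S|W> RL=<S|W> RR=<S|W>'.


t=1: FL=S FR=W RL=W RR=W
t=7: FL=W FR=S RL=W RR=W
t=8: FL=W FR=W RL=S RR=W
t=9: FL=W FR=W RL=S RR=W
t=14: FL=W FR=W RL=W RR=S
t=17: FL=W FR=S RL=W RR=W
t=20: FL=W FR=W RL=S RR=W
t=23: FL=S FR=W RL=W RR=W

t=1: phase=(2,8,5,11) vs β=3 → FL=S FR=W RL=W RR=W
t=7: phase=(8,2,11,5) vs β=3 → FL=W FR=S RL=W RR=W
t=8: phase=(9,3,0,6) vs β=3 → FL=W FR=W RL=S RR=W
t=9: phase=(10,4,1,7) vs β=3 → FL=W FR=W RL=S RR=W
t=14: phase=(3,9,6,0) vs β=3 → FL=W FR=W RL=W RR=S
t=17: phase=(6,0,9,3) vs β=3 → FL=W FR=S RL=W RR=W
t=20: phase=(9,3,0,6) vs β=3 → FL=W FR=W RL=S RR=W
t=23: phase=(0,6,3,9) vs β=3 → FL=S FR=W RL=W RR=W


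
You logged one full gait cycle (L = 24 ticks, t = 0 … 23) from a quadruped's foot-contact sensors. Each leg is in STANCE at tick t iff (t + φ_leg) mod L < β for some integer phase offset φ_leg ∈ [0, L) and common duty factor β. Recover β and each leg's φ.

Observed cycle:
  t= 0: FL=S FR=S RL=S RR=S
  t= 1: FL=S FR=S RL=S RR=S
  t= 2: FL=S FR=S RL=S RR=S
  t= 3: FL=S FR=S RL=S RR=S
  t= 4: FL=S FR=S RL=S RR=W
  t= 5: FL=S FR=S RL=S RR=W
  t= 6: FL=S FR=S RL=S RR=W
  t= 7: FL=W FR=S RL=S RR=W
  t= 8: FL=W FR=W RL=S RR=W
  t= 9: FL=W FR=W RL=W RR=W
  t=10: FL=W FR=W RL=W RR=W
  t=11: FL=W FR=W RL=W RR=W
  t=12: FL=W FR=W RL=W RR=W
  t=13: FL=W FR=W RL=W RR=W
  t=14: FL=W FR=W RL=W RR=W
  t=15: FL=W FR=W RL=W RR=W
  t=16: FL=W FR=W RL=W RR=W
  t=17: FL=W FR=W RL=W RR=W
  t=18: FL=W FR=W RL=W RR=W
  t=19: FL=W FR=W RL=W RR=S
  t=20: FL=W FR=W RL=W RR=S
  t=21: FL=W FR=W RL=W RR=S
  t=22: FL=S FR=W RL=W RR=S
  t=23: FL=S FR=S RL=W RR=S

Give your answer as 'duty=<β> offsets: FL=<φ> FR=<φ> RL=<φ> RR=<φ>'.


duty=9 offsets: FL=2 FR=1 RL=0 RR=5

duty β = stance ticks per leg = 9
FL: stance ticks = 9; W→S at t=22 → φ=2
FR: stance ticks = 9; W→S at t=23 → φ=1
RL: stance ticks = 9; W→S at t=0 → φ=0
RR: stance ticks = 9; W→S at t=19 → φ=5


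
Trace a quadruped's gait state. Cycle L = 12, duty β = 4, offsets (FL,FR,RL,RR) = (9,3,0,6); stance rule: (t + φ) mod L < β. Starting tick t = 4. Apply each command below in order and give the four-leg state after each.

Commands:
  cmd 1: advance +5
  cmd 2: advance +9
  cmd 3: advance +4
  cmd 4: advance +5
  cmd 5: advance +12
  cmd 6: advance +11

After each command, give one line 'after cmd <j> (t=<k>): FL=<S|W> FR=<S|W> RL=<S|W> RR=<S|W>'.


start t=4: FL=S FR=W RL=W RR=W
cmd 1: advance +5 → t=9, phase=(6,0,9,3) → FL=W FR=S RL=W RR=S
cmd 2: advance +9 → t=18, phase=(3,9,6,0) → FL=S FR=W RL=W RR=S
cmd 3: advance +4 → t=22, phase=(7,1,10,4) → FL=W FR=S RL=W RR=W
cmd 4: advance +5 → t=27, phase=(0,6,3,9) → FL=S FR=W RL=S RR=W
cmd 5: advance +12 → t=39, phase=(0,6,3,9) → FL=S FR=W RL=S RR=W
cmd 6: advance +11 → t=50, phase=(11,5,2,8) → FL=W FR=W RL=S RR=W

after cmd 1 (t=9): FL=W FR=S RL=W RR=S
after cmd 2 (t=18): FL=S FR=W RL=W RR=S
after cmd 3 (t=22): FL=W FR=S RL=W RR=W
after cmd 4 (t=27): FL=S FR=W RL=S RR=W
after cmd 5 (t=39): FL=S FR=W RL=S RR=W
after cmd 6 (t=50): FL=W FR=W RL=S RR=W


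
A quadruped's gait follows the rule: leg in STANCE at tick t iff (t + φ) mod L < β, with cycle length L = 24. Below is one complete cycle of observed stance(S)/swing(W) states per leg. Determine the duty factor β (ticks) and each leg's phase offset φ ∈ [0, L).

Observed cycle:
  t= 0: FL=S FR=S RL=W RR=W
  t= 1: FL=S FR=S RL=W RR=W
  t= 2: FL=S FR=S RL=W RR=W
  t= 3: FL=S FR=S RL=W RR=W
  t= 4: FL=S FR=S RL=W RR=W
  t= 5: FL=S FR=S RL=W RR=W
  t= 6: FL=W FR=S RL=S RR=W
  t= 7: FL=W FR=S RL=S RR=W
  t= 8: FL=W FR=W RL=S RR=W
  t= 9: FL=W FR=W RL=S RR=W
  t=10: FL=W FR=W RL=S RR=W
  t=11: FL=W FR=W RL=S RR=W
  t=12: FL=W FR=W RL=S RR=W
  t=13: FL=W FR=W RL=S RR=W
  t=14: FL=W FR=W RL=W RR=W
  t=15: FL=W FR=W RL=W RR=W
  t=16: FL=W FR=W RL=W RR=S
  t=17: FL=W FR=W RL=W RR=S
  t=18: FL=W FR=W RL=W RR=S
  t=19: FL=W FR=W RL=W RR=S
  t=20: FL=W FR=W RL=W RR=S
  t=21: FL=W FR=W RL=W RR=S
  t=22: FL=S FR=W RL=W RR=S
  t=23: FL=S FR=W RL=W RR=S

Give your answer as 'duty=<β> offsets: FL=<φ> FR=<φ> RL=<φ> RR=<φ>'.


duty=8 offsets: FL=2 FR=0 RL=18 RR=8

duty β = stance ticks per leg = 8
FL: stance ticks = 8; W→S at t=22 → φ=2
FR: stance ticks = 8; W→S at t=0 → φ=0
RL: stance ticks = 8; W→S at t=6 → φ=18
RR: stance ticks = 8; W→S at t=16 → φ=8


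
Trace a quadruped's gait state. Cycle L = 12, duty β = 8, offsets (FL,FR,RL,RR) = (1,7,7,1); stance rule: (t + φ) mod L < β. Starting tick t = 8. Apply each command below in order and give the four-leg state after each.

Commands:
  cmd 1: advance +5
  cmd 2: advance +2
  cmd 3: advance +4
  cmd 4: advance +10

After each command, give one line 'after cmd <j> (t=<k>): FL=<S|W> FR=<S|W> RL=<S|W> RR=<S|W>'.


start t=8: FL=W FR=S RL=S RR=W
cmd 1: advance +5 → t=13, phase=(2,8,8,2) → FL=S FR=W RL=W RR=S
cmd 2: advance +2 → t=15, phase=(4,10,10,4) → FL=S FR=W RL=W RR=S
cmd 3: advance +4 → t=19, phase=(8,2,2,8) → FL=W FR=S RL=S RR=W
cmd 4: advance +10 → t=29, phase=(6,0,0,6) → FL=S FR=S RL=S RR=S

after cmd 1 (t=13): FL=S FR=W RL=W RR=S
after cmd 2 (t=15): FL=S FR=W RL=W RR=S
after cmd 3 (t=19): FL=W FR=S RL=S RR=W
after cmd 4 (t=29): FL=S FR=S RL=S RR=S


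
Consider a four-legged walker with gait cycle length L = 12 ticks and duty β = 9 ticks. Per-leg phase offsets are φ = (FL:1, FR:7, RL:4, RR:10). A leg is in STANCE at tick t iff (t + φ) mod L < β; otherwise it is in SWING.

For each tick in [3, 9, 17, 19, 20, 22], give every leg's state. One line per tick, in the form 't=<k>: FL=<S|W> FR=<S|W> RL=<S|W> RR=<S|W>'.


t=3: FL=S FR=W RL=S RR=S
t=9: FL=W FR=S RL=S RR=S
t=17: FL=S FR=S RL=W RR=S
t=19: FL=S FR=S RL=W RR=S
t=20: FL=W FR=S RL=S RR=S
t=22: FL=W FR=S RL=S RR=S

t=3: phase=(4,10,7,1) vs β=9 → FL=S FR=W RL=S RR=S
t=9: phase=(10,4,1,7) vs β=9 → FL=W FR=S RL=S RR=S
t=17: phase=(6,0,9,3) vs β=9 → FL=S FR=S RL=W RR=S
t=19: phase=(8,2,11,5) vs β=9 → FL=S FR=S RL=W RR=S
t=20: phase=(9,3,0,6) vs β=9 → FL=W FR=S RL=S RR=S
t=22: phase=(11,5,2,8) vs β=9 → FL=W FR=S RL=S RR=S


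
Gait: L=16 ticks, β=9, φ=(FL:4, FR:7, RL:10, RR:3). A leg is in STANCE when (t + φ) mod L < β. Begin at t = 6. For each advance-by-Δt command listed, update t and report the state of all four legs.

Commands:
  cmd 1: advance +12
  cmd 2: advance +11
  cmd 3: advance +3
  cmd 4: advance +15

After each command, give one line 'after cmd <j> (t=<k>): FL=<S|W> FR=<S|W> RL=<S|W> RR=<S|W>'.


after cmd 1 (t=18): FL=S FR=W RL=W RR=S
after cmd 2 (t=29): FL=S FR=S RL=S RR=S
after cmd 3 (t=32): FL=S FR=S RL=W RR=S
after cmd 4 (t=47): FL=S FR=S RL=W RR=S

start t=6: FL=W FR=W RL=S RR=W
cmd 1: advance +12 → t=18, phase=(6,9,12,5) → FL=S FR=W RL=W RR=S
cmd 2: advance +11 → t=29, phase=(1,4,7,0) → FL=S FR=S RL=S RR=S
cmd 3: advance +3 → t=32, phase=(4,7,10,3) → FL=S FR=S RL=W RR=S
cmd 4: advance +15 → t=47, phase=(3,6,9,2) → FL=S FR=S RL=W RR=S


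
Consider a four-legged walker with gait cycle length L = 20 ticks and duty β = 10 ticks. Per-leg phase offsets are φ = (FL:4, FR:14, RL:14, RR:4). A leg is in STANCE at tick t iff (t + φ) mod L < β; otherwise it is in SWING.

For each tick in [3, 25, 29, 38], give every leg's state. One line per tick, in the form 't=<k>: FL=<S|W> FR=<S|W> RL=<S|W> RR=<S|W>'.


t=3: FL=S FR=W RL=W RR=S
t=25: FL=S FR=W RL=W RR=S
t=29: FL=W FR=S RL=S RR=W
t=38: FL=S FR=W RL=W RR=S

t=3: phase=(7,17,17,7) vs β=10 → FL=S FR=W RL=W RR=S
t=25: phase=(9,19,19,9) vs β=10 → FL=S FR=W RL=W RR=S
t=29: phase=(13,3,3,13) vs β=10 → FL=W FR=S RL=S RR=W
t=38: phase=(2,12,12,2) vs β=10 → FL=S FR=W RL=W RR=S


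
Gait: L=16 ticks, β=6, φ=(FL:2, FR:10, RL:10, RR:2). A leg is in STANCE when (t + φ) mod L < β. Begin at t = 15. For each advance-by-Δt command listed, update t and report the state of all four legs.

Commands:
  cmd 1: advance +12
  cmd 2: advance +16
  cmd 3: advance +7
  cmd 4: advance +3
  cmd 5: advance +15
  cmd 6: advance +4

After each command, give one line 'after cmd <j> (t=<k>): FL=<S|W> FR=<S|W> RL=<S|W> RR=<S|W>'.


start t=15: FL=S FR=W RL=W RR=S
cmd 1: advance +12 → t=27, phase=(13,5,5,13) → FL=W FR=S RL=S RR=W
cmd 2: advance +16 → t=43, phase=(13,5,5,13) → FL=W FR=S RL=S RR=W
cmd 3: advance +7 → t=50, phase=(4,12,12,4) → FL=S FR=W RL=W RR=S
cmd 4: advance +3 → t=53, phase=(7,15,15,7) → FL=W FR=W RL=W RR=W
cmd 5: advance +15 → t=68, phase=(6,14,14,6) → FL=W FR=W RL=W RR=W
cmd 6: advance +4 → t=72, phase=(10,2,2,10) → FL=W FR=S RL=S RR=W

after cmd 1 (t=27): FL=W FR=S RL=S RR=W
after cmd 2 (t=43): FL=W FR=S RL=S RR=W
after cmd 3 (t=50): FL=S FR=W RL=W RR=S
after cmd 4 (t=53): FL=W FR=W RL=W RR=W
after cmd 5 (t=68): FL=W FR=W RL=W RR=W
after cmd 6 (t=72): FL=W FR=S RL=S RR=W


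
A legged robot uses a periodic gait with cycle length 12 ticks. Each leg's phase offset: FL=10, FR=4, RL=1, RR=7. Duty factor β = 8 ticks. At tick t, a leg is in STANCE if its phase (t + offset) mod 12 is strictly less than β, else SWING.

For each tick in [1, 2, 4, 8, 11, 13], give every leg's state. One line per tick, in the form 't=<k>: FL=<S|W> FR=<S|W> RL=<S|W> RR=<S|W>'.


t=1: FL=W FR=S RL=S RR=W
t=2: FL=S FR=S RL=S RR=W
t=4: FL=S FR=W RL=S RR=W
t=8: FL=S FR=S RL=W RR=S
t=11: FL=W FR=S RL=S RR=S
t=13: FL=W FR=S RL=S RR=W

t=1: phase=(11,5,2,8) vs β=8 → FL=W FR=S RL=S RR=W
t=2: phase=(0,6,3,9) vs β=8 → FL=S FR=S RL=S RR=W
t=4: phase=(2,8,5,11) vs β=8 → FL=S FR=W RL=S RR=W
t=8: phase=(6,0,9,3) vs β=8 → FL=S FR=S RL=W RR=S
t=11: phase=(9,3,0,6) vs β=8 → FL=W FR=S RL=S RR=S
t=13: phase=(11,5,2,8) vs β=8 → FL=W FR=S RL=S RR=W


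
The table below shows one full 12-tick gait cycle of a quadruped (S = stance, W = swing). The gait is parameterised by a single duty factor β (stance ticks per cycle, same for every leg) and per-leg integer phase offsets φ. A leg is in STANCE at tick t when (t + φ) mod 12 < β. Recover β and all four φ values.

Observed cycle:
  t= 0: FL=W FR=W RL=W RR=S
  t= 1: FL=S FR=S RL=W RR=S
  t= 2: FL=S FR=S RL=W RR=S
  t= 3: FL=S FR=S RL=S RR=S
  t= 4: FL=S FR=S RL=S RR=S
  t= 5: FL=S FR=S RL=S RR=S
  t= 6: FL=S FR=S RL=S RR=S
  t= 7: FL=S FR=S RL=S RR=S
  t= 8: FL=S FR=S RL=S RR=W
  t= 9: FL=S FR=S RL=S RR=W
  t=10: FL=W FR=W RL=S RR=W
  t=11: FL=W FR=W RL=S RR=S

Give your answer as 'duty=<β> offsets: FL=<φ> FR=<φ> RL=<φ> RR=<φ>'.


duty β = stance ticks per leg = 9
FL: stance ticks = 9; W→S at t=1 → φ=11
FR: stance ticks = 9; W→S at t=1 → φ=11
RL: stance ticks = 9; W→S at t=3 → φ=9
RR: stance ticks = 9; W→S at t=11 → φ=1

duty=9 offsets: FL=11 FR=11 RL=9 RR=1


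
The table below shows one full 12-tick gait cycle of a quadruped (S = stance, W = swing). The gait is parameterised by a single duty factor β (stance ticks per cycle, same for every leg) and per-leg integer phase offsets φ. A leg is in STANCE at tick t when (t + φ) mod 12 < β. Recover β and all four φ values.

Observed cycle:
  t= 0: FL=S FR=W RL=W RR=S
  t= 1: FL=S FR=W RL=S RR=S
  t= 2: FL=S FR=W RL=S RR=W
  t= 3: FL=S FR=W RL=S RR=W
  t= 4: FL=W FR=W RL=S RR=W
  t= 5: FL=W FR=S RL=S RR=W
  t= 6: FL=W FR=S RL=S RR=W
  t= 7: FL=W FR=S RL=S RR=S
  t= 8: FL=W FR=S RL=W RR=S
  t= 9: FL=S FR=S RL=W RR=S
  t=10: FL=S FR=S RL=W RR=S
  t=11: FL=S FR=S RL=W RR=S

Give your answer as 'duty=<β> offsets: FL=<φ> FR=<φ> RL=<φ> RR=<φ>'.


duty β = stance ticks per leg = 7
FL: stance ticks = 7; W→S at t=9 → φ=3
FR: stance ticks = 7; W→S at t=5 → φ=7
RL: stance ticks = 7; W→S at t=1 → φ=11
RR: stance ticks = 7; W→S at t=7 → φ=5

duty=7 offsets: FL=3 FR=7 RL=11 RR=5


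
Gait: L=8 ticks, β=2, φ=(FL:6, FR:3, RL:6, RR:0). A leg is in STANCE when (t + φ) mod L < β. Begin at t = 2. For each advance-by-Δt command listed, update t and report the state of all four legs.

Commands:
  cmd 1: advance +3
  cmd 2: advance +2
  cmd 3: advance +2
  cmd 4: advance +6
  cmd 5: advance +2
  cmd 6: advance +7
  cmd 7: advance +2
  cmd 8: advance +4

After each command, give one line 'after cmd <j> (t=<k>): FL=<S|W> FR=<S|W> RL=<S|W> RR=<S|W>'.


start t=2: FL=S FR=W RL=S RR=W
cmd 1: advance +3 → t=5, phase=(3,0,3,5) → FL=W FR=S RL=W RR=W
cmd 2: advance +2 → t=7, phase=(5,2,5,7) → FL=W FR=W RL=W RR=W
cmd 3: advance +2 → t=9, phase=(7,4,7,1) → FL=W FR=W RL=W RR=S
cmd 4: advance +6 → t=15, phase=(5,2,5,7) → FL=W FR=W RL=W RR=W
cmd 5: advance +2 → t=17, phase=(7,4,7,1) → FL=W FR=W RL=W RR=S
cmd 6: advance +7 → t=24, phase=(6,3,6,0) → FL=W FR=W RL=W RR=S
cmd 7: advance +2 → t=26, phase=(0,5,0,2) → FL=S FR=W RL=S RR=W
cmd 8: advance +4 → t=30, phase=(4,1,4,6) → FL=W FR=S RL=W RR=W

after cmd 1 (t=5): FL=W FR=S RL=W RR=W
after cmd 2 (t=7): FL=W FR=W RL=W RR=W
after cmd 3 (t=9): FL=W FR=W RL=W RR=S
after cmd 4 (t=15): FL=W FR=W RL=W RR=W
after cmd 5 (t=17): FL=W FR=W RL=W RR=S
after cmd 6 (t=24): FL=W FR=W RL=W RR=S
after cmd 7 (t=26): FL=S FR=W RL=S RR=W
after cmd 8 (t=30): FL=W FR=S RL=W RR=W


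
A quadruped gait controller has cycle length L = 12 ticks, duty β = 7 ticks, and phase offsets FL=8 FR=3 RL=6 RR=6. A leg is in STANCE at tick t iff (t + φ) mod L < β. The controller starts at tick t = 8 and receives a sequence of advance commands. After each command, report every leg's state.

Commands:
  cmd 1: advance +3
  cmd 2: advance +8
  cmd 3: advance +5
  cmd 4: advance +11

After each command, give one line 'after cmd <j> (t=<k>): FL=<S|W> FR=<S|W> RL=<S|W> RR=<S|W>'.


start t=8: FL=S FR=W RL=S RR=S
cmd 1: advance +3 → t=11, phase=(7,2,5,5) → FL=W FR=S RL=S RR=S
cmd 2: advance +8 → t=19, phase=(3,10,1,1) → FL=S FR=W RL=S RR=S
cmd 3: advance +5 → t=24, phase=(8,3,6,6) → FL=W FR=S RL=S RR=S
cmd 4: advance +11 → t=35, phase=(7,2,5,5) → FL=W FR=S RL=S RR=S

after cmd 1 (t=11): FL=W FR=S RL=S RR=S
after cmd 2 (t=19): FL=S FR=W RL=S RR=S
after cmd 3 (t=24): FL=W FR=S RL=S RR=S
after cmd 4 (t=35): FL=W FR=S RL=S RR=S


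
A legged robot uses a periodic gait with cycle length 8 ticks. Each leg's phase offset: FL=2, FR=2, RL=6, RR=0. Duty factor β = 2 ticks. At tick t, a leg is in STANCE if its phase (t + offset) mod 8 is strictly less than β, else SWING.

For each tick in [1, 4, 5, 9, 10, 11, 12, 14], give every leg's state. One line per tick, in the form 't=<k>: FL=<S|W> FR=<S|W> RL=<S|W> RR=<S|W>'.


t=1: phase=(3,3,7,1) vs β=2 → FL=W FR=W RL=W RR=S
t=4: phase=(6,6,2,4) vs β=2 → FL=W FR=W RL=W RR=W
t=5: phase=(7,7,3,5) vs β=2 → FL=W FR=W RL=W RR=W
t=9: phase=(3,3,7,1) vs β=2 → FL=W FR=W RL=W RR=S
t=10: phase=(4,4,0,2) vs β=2 → FL=W FR=W RL=S RR=W
t=11: phase=(5,5,1,3) vs β=2 → FL=W FR=W RL=S RR=W
t=12: phase=(6,6,2,4) vs β=2 → FL=W FR=W RL=W RR=W
t=14: phase=(0,0,4,6) vs β=2 → FL=S FR=S RL=W RR=W

t=1: FL=W FR=W RL=W RR=S
t=4: FL=W FR=W RL=W RR=W
t=5: FL=W FR=W RL=W RR=W
t=9: FL=W FR=W RL=W RR=S
t=10: FL=W FR=W RL=S RR=W
t=11: FL=W FR=W RL=S RR=W
t=12: FL=W FR=W RL=W RR=W
t=14: FL=S FR=S RL=W RR=W


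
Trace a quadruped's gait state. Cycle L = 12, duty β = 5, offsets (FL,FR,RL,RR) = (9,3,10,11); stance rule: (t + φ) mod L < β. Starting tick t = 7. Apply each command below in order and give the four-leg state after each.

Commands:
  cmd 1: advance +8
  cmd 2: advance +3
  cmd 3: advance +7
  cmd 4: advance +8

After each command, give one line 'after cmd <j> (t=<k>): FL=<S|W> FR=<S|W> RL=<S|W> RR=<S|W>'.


start t=7: FL=S FR=W RL=W RR=W
cmd 1: advance +8 → t=15, phase=(0,6,1,2) → FL=S FR=W RL=S RR=S
cmd 2: advance +3 → t=18, phase=(3,9,4,5) → FL=S FR=W RL=S RR=W
cmd 3: advance +7 → t=25, phase=(10,4,11,0) → FL=W FR=S RL=W RR=S
cmd 4: advance +8 → t=33, phase=(6,0,7,8) → FL=W FR=S RL=W RR=W

after cmd 1 (t=15): FL=S FR=W RL=S RR=S
after cmd 2 (t=18): FL=S FR=W RL=S RR=W
after cmd 3 (t=25): FL=W FR=S RL=W RR=S
after cmd 4 (t=33): FL=W FR=S RL=W RR=W


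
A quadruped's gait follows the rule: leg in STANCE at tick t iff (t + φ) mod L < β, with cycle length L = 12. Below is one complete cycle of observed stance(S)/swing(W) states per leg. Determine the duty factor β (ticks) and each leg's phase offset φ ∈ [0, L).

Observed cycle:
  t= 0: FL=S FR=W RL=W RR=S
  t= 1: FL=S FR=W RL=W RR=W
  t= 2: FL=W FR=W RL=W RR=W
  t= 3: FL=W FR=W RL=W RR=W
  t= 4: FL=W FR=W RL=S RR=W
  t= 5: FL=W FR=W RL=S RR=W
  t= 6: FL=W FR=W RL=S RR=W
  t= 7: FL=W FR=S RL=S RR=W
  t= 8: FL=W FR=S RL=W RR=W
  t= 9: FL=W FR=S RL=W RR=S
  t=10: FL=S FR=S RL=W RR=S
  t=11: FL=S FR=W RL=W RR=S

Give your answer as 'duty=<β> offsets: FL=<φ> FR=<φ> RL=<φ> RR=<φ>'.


duty=4 offsets: FL=2 FR=5 RL=8 RR=3

duty β = stance ticks per leg = 4
FL: stance ticks = 4; W→S at t=10 → φ=2
FR: stance ticks = 4; W→S at t=7 → φ=5
RL: stance ticks = 4; W→S at t=4 → φ=8
RR: stance ticks = 4; W→S at t=9 → φ=3


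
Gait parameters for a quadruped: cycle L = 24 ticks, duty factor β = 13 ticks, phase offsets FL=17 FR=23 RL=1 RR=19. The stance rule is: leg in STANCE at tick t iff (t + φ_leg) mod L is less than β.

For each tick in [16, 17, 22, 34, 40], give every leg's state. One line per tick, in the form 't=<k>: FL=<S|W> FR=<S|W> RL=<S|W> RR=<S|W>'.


t=16: phase=(9,15,17,11) vs β=13 → FL=S FR=W RL=W RR=S
t=17: phase=(10,16,18,12) vs β=13 → FL=S FR=W RL=W RR=S
t=22: phase=(15,21,23,17) vs β=13 → FL=W FR=W RL=W RR=W
t=34: phase=(3,9,11,5) vs β=13 → FL=S FR=S RL=S RR=S
t=40: phase=(9,15,17,11) vs β=13 → FL=S FR=W RL=W RR=S

t=16: FL=S FR=W RL=W RR=S
t=17: FL=S FR=W RL=W RR=S
t=22: FL=W FR=W RL=W RR=W
t=34: FL=S FR=S RL=S RR=S
t=40: FL=S FR=W RL=W RR=S


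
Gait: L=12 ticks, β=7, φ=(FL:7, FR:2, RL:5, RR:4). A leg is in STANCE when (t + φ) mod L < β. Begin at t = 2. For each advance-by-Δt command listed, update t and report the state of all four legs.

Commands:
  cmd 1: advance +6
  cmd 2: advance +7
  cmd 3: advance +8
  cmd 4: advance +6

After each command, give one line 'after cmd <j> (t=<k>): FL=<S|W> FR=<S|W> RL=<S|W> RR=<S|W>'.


after cmd 1 (t=8): FL=S FR=W RL=S RR=S
after cmd 2 (t=15): FL=W FR=S RL=W RR=W
after cmd 3 (t=23): FL=S FR=S RL=S RR=S
after cmd 4 (t=29): FL=S FR=W RL=W RR=W

start t=2: FL=W FR=S RL=W RR=S
cmd 1: advance +6 → t=8, phase=(3,10,1,0) → FL=S FR=W RL=S RR=S
cmd 2: advance +7 → t=15, phase=(10,5,8,7) → FL=W FR=S RL=W RR=W
cmd 3: advance +8 → t=23, phase=(6,1,4,3) → FL=S FR=S RL=S RR=S
cmd 4: advance +6 → t=29, phase=(0,7,10,9) → FL=S FR=W RL=W RR=W


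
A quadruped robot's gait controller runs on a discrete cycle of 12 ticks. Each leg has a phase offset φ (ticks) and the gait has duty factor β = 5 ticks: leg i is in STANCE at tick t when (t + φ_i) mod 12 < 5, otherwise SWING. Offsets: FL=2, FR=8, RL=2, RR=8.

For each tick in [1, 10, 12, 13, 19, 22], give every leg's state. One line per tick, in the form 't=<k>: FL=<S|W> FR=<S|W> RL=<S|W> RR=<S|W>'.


t=1: phase=(3,9,3,9) vs β=5 → FL=S FR=W RL=S RR=W
t=10: phase=(0,6,0,6) vs β=5 → FL=S FR=W RL=S RR=W
t=12: phase=(2,8,2,8) vs β=5 → FL=S FR=W RL=S RR=W
t=13: phase=(3,9,3,9) vs β=5 → FL=S FR=W RL=S RR=W
t=19: phase=(9,3,9,3) vs β=5 → FL=W FR=S RL=W RR=S
t=22: phase=(0,6,0,6) vs β=5 → FL=S FR=W RL=S RR=W

t=1: FL=S FR=W RL=S RR=W
t=10: FL=S FR=W RL=S RR=W
t=12: FL=S FR=W RL=S RR=W
t=13: FL=S FR=W RL=S RR=W
t=19: FL=W FR=S RL=W RR=S
t=22: FL=S FR=W RL=S RR=W


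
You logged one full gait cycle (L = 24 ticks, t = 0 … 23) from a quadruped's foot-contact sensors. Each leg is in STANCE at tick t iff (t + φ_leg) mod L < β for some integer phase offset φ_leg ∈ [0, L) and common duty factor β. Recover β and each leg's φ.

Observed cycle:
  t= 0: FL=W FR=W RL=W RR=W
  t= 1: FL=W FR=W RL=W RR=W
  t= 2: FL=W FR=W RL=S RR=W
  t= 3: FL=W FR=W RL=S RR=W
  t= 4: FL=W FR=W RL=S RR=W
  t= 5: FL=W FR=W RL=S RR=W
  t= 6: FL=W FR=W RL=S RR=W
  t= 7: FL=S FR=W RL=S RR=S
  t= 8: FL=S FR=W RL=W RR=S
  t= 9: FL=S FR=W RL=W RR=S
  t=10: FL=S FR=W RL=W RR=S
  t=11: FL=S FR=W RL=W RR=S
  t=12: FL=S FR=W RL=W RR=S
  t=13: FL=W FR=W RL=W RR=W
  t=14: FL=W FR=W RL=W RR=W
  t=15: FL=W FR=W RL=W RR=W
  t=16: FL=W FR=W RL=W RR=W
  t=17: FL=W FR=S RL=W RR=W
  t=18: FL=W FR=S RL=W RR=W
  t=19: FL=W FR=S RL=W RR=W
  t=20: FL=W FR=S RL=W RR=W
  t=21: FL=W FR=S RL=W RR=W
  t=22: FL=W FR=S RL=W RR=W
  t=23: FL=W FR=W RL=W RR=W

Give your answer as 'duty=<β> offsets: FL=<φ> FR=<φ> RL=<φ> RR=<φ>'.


duty β = stance ticks per leg = 6
FL: stance ticks = 6; W→S at t=7 → φ=17
FR: stance ticks = 6; W→S at t=17 → φ=7
RL: stance ticks = 6; W→S at t=2 → φ=22
RR: stance ticks = 6; W→S at t=7 → φ=17

duty=6 offsets: FL=17 FR=7 RL=22 RR=17


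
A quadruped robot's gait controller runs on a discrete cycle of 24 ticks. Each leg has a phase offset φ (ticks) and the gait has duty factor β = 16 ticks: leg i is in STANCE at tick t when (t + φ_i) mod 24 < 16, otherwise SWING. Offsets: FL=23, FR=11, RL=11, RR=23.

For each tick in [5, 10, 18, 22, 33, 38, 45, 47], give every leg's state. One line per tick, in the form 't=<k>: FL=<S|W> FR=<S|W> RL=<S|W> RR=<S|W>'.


t=5: FL=S FR=W RL=W RR=S
t=10: FL=S FR=W RL=W RR=S
t=18: FL=W FR=S RL=S RR=W
t=22: FL=W FR=S RL=S RR=W
t=33: FL=S FR=W RL=W RR=S
t=38: FL=S FR=S RL=S RR=S
t=45: FL=W FR=S RL=S RR=W
t=47: FL=W FR=S RL=S RR=W

t=5: phase=(4,16,16,4) vs β=16 → FL=S FR=W RL=W RR=S
t=10: phase=(9,21,21,9) vs β=16 → FL=S FR=W RL=W RR=S
t=18: phase=(17,5,5,17) vs β=16 → FL=W FR=S RL=S RR=W
t=22: phase=(21,9,9,21) vs β=16 → FL=W FR=S RL=S RR=W
t=33: phase=(8,20,20,8) vs β=16 → FL=S FR=W RL=W RR=S
t=38: phase=(13,1,1,13) vs β=16 → FL=S FR=S RL=S RR=S
t=45: phase=(20,8,8,20) vs β=16 → FL=W FR=S RL=S RR=W
t=47: phase=(22,10,10,22) vs β=16 → FL=W FR=S RL=S RR=W


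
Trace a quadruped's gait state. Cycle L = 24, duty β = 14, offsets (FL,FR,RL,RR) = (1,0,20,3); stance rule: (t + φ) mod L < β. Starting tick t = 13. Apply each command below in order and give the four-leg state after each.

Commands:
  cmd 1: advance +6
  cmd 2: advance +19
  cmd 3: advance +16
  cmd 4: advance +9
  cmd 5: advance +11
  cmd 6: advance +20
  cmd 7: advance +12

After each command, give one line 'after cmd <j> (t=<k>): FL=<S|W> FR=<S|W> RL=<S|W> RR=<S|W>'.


after cmd 1 (t=19): FL=W FR=W RL=W RR=W
after cmd 2 (t=38): FL=W FR=W RL=S RR=W
after cmd 3 (t=54): FL=S FR=S RL=S RR=S
after cmd 4 (t=63): FL=W FR=W RL=S RR=W
after cmd 5 (t=74): FL=S FR=S RL=W RR=S
after cmd 6 (t=94): FL=W FR=W RL=W RR=S
after cmd 7 (t=106): FL=S FR=S RL=S RR=S

start t=13: FL=W FR=S RL=S RR=W
cmd 1: advance +6 → t=19, phase=(20,19,15,22) → FL=W FR=W RL=W RR=W
cmd 2: advance +19 → t=38, phase=(15,14,10,17) → FL=W FR=W RL=S RR=W
cmd 3: advance +16 → t=54, phase=(7,6,2,9) → FL=S FR=S RL=S RR=S
cmd 4: advance +9 → t=63, phase=(16,15,11,18) → FL=W FR=W RL=S RR=W
cmd 5: advance +11 → t=74, phase=(3,2,22,5) → FL=S FR=S RL=W RR=S
cmd 6: advance +20 → t=94, phase=(23,22,18,1) → FL=W FR=W RL=W RR=S
cmd 7: advance +12 → t=106, phase=(11,10,6,13) → FL=S FR=S RL=S RR=S


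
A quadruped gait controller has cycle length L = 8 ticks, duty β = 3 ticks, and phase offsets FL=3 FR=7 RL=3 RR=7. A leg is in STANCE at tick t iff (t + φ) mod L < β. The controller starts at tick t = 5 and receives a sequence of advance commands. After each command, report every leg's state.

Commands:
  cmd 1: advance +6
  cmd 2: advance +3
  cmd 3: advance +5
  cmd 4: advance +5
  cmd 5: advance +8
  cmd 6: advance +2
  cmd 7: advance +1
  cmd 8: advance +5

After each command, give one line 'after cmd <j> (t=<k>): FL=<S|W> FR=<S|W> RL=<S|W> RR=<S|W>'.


start t=5: FL=S FR=W RL=S RR=W
cmd 1: advance +6 → t=11, phase=(6,2,6,2) → FL=W FR=S RL=W RR=S
cmd 2: advance +3 → t=14, phase=(1,5,1,5) → FL=S FR=W RL=S RR=W
cmd 3: advance +5 → t=19, phase=(6,2,6,2) → FL=W FR=S RL=W RR=S
cmd 4: advance +5 → t=24, phase=(3,7,3,7) → FL=W FR=W RL=W RR=W
cmd 5: advance +8 → t=32, phase=(3,7,3,7) → FL=W FR=W RL=W RR=W
cmd 6: advance +2 → t=34, phase=(5,1,5,1) → FL=W FR=S RL=W RR=S
cmd 7: advance +1 → t=35, phase=(6,2,6,2) → FL=W FR=S RL=W RR=S
cmd 8: advance +5 → t=40, phase=(3,7,3,7) → FL=W FR=W RL=W RR=W

after cmd 1 (t=11): FL=W FR=S RL=W RR=S
after cmd 2 (t=14): FL=S FR=W RL=S RR=W
after cmd 3 (t=19): FL=W FR=S RL=W RR=S
after cmd 4 (t=24): FL=W FR=W RL=W RR=W
after cmd 5 (t=32): FL=W FR=W RL=W RR=W
after cmd 6 (t=34): FL=W FR=S RL=W RR=S
after cmd 7 (t=35): FL=W FR=S RL=W RR=S
after cmd 8 (t=40): FL=W FR=W RL=W RR=W


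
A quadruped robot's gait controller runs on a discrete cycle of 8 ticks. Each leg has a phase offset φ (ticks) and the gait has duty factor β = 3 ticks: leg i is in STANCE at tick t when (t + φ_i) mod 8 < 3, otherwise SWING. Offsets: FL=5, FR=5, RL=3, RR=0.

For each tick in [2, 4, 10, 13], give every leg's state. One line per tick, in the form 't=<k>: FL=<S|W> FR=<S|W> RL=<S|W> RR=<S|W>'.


t=2: FL=W FR=W RL=W RR=S
t=4: FL=S FR=S RL=W RR=W
t=10: FL=W FR=W RL=W RR=S
t=13: FL=S FR=S RL=S RR=W

t=2: phase=(7,7,5,2) vs β=3 → FL=W FR=W RL=W RR=S
t=4: phase=(1,1,7,4) vs β=3 → FL=S FR=S RL=W RR=W
t=10: phase=(7,7,5,2) vs β=3 → FL=W FR=W RL=W RR=S
t=13: phase=(2,2,0,5) vs β=3 → FL=S FR=S RL=S RR=W


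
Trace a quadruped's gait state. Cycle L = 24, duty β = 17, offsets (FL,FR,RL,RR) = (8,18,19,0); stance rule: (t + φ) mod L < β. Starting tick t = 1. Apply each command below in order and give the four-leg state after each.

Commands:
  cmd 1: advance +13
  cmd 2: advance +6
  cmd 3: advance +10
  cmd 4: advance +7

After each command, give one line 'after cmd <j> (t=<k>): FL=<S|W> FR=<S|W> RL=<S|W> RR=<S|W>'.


after cmd 1 (t=14): FL=W FR=S RL=S RR=S
after cmd 2 (t=20): FL=S FR=S RL=S RR=W
after cmd 3 (t=30): FL=S FR=S RL=S RR=S
after cmd 4 (t=37): FL=W FR=S RL=S RR=S

start t=1: FL=S FR=W RL=W RR=S
cmd 1: advance +13 → t=14, phase=(22,8,9,14) → FL=W FR=S RL=S RR=S
cmd 2: advance +6 → t=20, phase=(4,14,15,20) → FL=S FR=S RL=S RR=W
cmd 3: advance +10 → t=30, phase=(14,0,1,6) → FL=S FR=S RL=S RR=S
cmd 4: advance +7 → t=37, phase=(21,7,8,13) → FL=W FR=S RL=S RR=S


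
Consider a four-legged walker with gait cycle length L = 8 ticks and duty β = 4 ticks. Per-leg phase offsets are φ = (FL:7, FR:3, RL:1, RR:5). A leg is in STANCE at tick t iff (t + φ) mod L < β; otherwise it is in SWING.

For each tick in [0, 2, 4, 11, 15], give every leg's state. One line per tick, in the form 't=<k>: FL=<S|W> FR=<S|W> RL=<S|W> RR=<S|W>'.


t=0: FL=W FR=S RL=S RR=W
t=2: FL=S FR=W RL=S RR=W
t=4: FL=S FR=W RL=W RR=S
t=11: FL=S FR=W RL=W RR=S
t=15: FL=W FR=S RL=S RR=W

t=0: phase=(7,3,1,5) vs β=4 → FL=W FR=S RL=S RR=W
t=2: phase=(1,5,3,7) vs β=4 → FL=S FR=W RL=S RR=W
t=4: phase=(3,7,5,1) vs β=4 → FL=S FR=W RL=W RR=S
t=11: phase=(2,6,4,0) vs β=4 → FL=S FR=W RL=W RR=S
t=15: phase=(6,2,0,4) vs β=4 → FL=W FR=S RL=S RR=W


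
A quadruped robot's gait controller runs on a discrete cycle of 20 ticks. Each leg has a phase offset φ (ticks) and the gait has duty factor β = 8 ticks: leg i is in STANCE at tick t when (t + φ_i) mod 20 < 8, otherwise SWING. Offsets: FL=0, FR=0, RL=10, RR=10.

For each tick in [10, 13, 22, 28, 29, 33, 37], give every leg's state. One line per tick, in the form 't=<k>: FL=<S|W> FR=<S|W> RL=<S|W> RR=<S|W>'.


t=10: FL=W FR=W RL=S RR=S
t=13: FL=W FR=W RL=S RR=S
t=22: FL=S FR=S RL=W RR=W
t=28: FL=W FR=W RL=W RR=W
t=29: FL=W FR=W RL=W RR=W
t=33: FL=W FR=W RL=S RR=S
t=37: FL=W FR=W RL=S RR=S

t=10: phase=(10,10,0,0) vs β=8 → FL=W FR=W RL=S RR=S
t=13: phase=(13,13,3,3) vs β=8 → FL=W FR=W RL=S RR=S
t=22: phase=(2,2,12,12) vs β=8 → FL=S FR=S RL=W RR=W
t=28: phase=(8,8,18,18) vs β=8 → FL=W FR=W RL=W RR=W
t=29: phase=(9,9,19,19) vs β=8 → FL=W FR=W RL=W RR=W
t=33: phase=(13,13,3,3) vs β=8 → FL=W FR=W RL=S RR=S
t=37: phase=(17,17,7,7) vs β=8 → FL=W FR=W RL=S RR=S


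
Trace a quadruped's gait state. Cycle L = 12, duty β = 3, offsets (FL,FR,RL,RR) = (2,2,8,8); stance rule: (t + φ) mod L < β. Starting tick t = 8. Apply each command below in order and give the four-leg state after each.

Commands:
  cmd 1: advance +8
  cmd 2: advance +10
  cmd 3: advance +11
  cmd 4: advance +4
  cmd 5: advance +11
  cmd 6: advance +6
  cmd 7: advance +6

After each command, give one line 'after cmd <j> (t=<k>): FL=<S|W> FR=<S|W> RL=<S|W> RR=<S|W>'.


start t=8: FL=W FR=W RL=W RR=W
cmd 1: advance +8 → t=16, phase=(6,6,0,0) → FL=W FR=W RL=S RR=S
cmd 2: advance +10 → t=26, phase=(4,4,10,10) → FL=W FR=W RL=W RR=W
cmd 3: advance +11 → t=37, phase=(3,3,9,9) → FL=W FR=W RL=W RR=W
cmd 4: advance +4 → t=41, phase=(7,7,1,1) → FL=W FR=W RL=S RR=S
cmd 5: advance +11 → t=52, phase=(6,6,0,0) → FL=W FR=W RL=S RR=S
cmd 6: advance +6 → t=58, phase=(0,0,6,6) → FL=S FR=S RL=W RR=W
cmd 7: advance +6 → t=64, phase=(6,6,0,0) → FL=W FR=W RL=S RR=S

after cmd 1 (t=16): FL=W FR=W RL=S RR=S
after cmd 2 (t=26): FL=W FR=W RL=W RR=W
after cmd 3 (t=37): FL=W FR=W RL=W RR=W
after cmd 4 (t=41): FL=W FR=W RL=S RR=S
after cmd 5 (t=52): FL=W FR=W RL=S RR=S
after cmd 6 (t=58): FL=S FR=S RL=W RR=W
after cmd 7 (t=64): FL=W FR=W RL=S RR=S


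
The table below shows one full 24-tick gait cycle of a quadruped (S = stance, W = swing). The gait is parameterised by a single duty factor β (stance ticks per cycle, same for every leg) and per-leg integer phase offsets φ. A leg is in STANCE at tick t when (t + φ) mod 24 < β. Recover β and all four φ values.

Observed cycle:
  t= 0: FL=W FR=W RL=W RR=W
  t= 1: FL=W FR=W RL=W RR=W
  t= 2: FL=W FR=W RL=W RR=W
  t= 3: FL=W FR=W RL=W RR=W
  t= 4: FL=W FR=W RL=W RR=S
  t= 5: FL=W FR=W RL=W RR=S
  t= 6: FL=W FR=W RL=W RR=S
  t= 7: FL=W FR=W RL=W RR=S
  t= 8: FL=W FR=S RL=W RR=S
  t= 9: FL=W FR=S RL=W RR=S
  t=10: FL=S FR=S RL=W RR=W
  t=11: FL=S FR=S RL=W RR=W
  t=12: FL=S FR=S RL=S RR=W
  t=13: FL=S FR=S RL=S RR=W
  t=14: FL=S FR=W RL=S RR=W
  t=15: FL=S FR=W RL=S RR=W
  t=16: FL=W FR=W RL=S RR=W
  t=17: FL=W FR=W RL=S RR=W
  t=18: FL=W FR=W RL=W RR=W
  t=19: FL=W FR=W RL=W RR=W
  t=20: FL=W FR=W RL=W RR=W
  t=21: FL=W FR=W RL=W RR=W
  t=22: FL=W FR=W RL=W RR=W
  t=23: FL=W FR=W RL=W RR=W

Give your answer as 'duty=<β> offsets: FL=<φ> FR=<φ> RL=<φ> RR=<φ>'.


duty β = stance ticks per leg = 6
FL: stance ticks = 6; W→S at t=10 → φ=14
FR: stance ticks = 6; W→S at t=8 → φ=16
RL: stance ticks = 6; W→S at t=12 → φ=12
RR: stance ticks = 6; W→S at t=4 → φ=20

duty=6 offsets: FL=14 FR=16 RL=12 RR=20
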